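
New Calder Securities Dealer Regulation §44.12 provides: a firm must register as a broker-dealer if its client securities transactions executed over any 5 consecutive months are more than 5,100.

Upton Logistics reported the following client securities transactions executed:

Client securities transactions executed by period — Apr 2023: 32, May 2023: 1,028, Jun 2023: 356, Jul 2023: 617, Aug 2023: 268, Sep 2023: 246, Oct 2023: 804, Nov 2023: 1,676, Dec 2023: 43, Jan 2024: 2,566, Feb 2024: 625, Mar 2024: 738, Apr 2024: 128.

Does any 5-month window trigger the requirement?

Yes

Apr 2023–Aug 2023: 32 + 1,028 + 356 + 617 + 268 = 2,301 (under)
May 2023–Sep 2023: 1,028 + 356 + 617 + 268 + 246 = 2,515 (under)
Jun 2023–Oct 2023: 356 + 617 + 268 + 246 + 804 = 2,291 (under)
Jul 2023–Nov 2023: 617 + 268 + 246 + 804 + 1,676 = 3,611 (under)
Aug 2023–Dec 2023: 268 + 246 + 804 + 1,676 + 43 = 3,037 (under)
Sep 2023–Jan 2024: 246 + 804 + 1,676 + 43 + 2,566 = 5,335 (over)
Oct 2023–Feb 2024: 804 + 1,676 + 43 + 2,566 + 625 = 5,714 (over)
Nov 2023–Mar 2024: 1,676 + 43 + 2,566 + 625 + 738 = 5,648 (over)
Dec 2023–Apr 2024: 43 + 2,566 + 625 + 738 + 128 = 4,100 (under)
At least one window exceeds 5,100.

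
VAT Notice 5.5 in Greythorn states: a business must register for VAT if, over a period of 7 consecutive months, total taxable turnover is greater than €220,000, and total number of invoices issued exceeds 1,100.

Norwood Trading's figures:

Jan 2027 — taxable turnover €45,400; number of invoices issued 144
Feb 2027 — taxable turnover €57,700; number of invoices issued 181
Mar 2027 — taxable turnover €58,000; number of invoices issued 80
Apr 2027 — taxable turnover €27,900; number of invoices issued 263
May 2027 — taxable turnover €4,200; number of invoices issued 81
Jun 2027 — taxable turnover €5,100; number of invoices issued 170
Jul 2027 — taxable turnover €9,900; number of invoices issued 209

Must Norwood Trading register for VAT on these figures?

No

Total taxable turnover: €45,400 + €57,700 + €58,000 + €27,900 + €4,200 + €5,100 + €9,900 = €208,200 (≤ €220,000).
Total number of invoices issued: 144 + 181 + 80 + 263 + 81 + 170 + 209 = 1,128 (> 1,100).
The test is 'and': the rule requires both, and at least one is not exceeded.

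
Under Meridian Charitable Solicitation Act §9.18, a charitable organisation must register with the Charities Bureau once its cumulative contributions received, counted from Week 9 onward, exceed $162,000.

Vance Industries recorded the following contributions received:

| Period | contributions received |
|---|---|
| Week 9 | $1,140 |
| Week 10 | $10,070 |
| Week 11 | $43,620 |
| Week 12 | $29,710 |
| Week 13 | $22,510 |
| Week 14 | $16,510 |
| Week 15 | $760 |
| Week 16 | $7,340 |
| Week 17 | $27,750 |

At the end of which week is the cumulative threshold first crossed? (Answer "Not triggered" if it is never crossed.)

Through Week 9: $1,140
Through Week 10: $11,210
Through Week 11: $54,830
Through Week 12: $84,540
Through Week 13: $107,050
Through Week 14: $123,560
Through Week 15: $124,320
Through Week 16: $131,660
Through Week 17: $159,410
Final cumulative total $159,410 ≤ $162,000; the threshold is never exceeded.

Not triggered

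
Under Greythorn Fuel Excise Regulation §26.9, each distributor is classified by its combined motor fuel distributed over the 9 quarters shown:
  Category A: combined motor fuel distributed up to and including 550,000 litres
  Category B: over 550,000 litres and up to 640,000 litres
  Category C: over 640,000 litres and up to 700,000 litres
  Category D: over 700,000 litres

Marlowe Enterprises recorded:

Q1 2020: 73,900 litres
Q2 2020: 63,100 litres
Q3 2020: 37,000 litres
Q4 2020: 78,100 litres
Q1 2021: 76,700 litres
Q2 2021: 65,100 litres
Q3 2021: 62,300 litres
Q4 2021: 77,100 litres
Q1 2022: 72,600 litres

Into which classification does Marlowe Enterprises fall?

Category B

Combined motor fuel distributed: 73,900 litres + 63,100 litres + 37,000 litres + 78,100 litres + 76,700 litres + 65,100 litres + 62,300 litres + 77,100 litres + 72,600 litres = 605,900 litres.
550,000 litres < 605,900 litres ≤ 640,000 litres, so Category B applies.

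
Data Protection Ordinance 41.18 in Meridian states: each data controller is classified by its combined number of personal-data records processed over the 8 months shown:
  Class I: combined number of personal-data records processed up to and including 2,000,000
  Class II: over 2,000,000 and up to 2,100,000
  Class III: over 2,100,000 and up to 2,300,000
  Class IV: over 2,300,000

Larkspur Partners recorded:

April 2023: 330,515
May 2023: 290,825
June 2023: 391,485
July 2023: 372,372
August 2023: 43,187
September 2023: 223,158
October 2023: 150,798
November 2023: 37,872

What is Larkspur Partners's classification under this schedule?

Class I

Combined number of personal-data records processed: 330,515 + 290,825 + 391,485 + 372,372 + 43,187 + 223,158 + 150,798 + 37,872 = 1,840,212.
1,840,212 ≤ 2,000,000, so Class I applies.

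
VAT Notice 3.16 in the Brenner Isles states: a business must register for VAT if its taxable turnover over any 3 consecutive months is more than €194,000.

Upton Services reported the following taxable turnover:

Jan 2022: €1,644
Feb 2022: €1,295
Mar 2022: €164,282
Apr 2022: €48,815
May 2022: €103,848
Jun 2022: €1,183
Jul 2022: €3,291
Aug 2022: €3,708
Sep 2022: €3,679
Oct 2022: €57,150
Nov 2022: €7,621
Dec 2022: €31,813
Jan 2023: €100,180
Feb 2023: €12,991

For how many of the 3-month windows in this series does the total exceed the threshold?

2

Jan 2022–Mar 2022: €1,644 + €1,295 + €164,282 = €167,221 (under)
Feb 2022–Apr 2022: €1,295 + €164,282 + €48,815 = €214,392 (over)
Mar 2022–May 2022: €164,282 + €48,815 + €103,848 = €316,945 (over)
Apr 2022–Jun 2022: €48,815 + €103,848 + €1,183 = €153,846 (under)
May 2022–Jul 2022: €103,848 + €1,183 + €3,291 = €108,322 (under)
Jun 2022–Aug 2022: €1,183 + €3,291 + €3,708 = €8,182 (under)
Jul 2022–Sep 2022: €3,291 + €3,708 + €3,679 = €10,678 (under)
Aug 2022–Oct 2022: €3,708 + €3,679 + €57,150 = €64,537 (under)
Sep 2022–Nov 2022: €3,679 + €57,150 + €7,621 = €68,450 (under)
Oct 2022–Dec 2022: €57,150 + €7,621 + €31,813 = €96,584 (under)
Nov 2022–Jan 2023: €7,621 + €31,813 + €100,180 = €139,614 (under)
Dec 2022–Feb 2023: €31,813 + €100,180 + €12,991 = €144,984 (under)
2 windows exceed the threshold.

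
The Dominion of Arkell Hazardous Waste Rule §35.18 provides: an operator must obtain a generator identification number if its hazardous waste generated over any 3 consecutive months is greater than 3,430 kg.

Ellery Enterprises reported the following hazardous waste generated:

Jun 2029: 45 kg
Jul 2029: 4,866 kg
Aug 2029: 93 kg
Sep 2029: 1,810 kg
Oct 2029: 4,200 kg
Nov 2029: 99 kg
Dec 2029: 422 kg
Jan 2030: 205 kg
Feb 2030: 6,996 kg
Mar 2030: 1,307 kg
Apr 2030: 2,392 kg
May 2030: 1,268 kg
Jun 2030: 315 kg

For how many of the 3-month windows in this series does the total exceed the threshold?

10

Jun 2029–Aug 2029: 45 kg + 4,866 kg + 93 kg = 5,004 kg (over)
Jul 2029–Sep 2029: 4,866 kg + 93 kg + 1,810 kg = 6,769 kg (over)
Aug 2029–Oct 2029: 93 kg + 1,810 kg + 4,200 kg = 6,103 kg (over)
Sep 2029–Nov 2029: 1,810 kg + 4,200 kg + 99 kg = 6,109 kg (over)
Oct 2029–Dec 2029: 4,200 kg + 99 kg + 422 kg = 4,721 kg (over)
Nov 2029–Jan 2030: 99 kg + 422 kg + 205 kg = 726 kg (under)
Dec 2029–Feb 2030: 422 kg + 205 kg + 6,996 kg = 7,623 kg (over)
Jan 2030–Mar 2030: 205 kg + 6,996 kg + 1,307 kg = 8,508 kg (over)
Feb 2030–Apr 2030: 6,996 kg + 1,307 kg + 2,392 kg = 10,695 kg (over)
Mar 2030–May 2030: 1,307 kg + 2,392 kg + 1,268 kg = 4,967 kg (over)
Apr 2030–Jun 2030: 2,392 kg + 1,268 kg + 315 kg = 3,975 kg (over)
10 windows exceed the threshold.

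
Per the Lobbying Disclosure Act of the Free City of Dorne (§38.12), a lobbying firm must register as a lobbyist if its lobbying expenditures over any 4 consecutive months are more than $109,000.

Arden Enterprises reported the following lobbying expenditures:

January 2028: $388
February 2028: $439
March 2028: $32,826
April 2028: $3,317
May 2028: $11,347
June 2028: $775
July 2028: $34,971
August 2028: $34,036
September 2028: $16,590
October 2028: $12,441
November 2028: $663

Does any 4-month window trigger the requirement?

January 2028–April 2028: $388 + $439 + $32,826 + $3,317 = $36,970 (under)
February 2028–May 2028: $439 + $32,826 + $3,317 + $11,347 = $47,929 (under)
March 2028–June 2028: $32,826 + $3,317 + $11,347 + $775 = $48,265 (under)
April 2028–July 2028: $3,317 + $11,347 + $775 + $34,971 = $50,410 (under)
May 2028–August 2028: $11,347 + $775 + $34,971 + $34,036 = $81,129 (under)
June 2028–September 2028: $775 + $34,971 + $34,036 + $16,590 = $86,372 (under)
July 2028–October 2028: $34,971 + $34,036 + $16,590 + $12,441 = $98,038 (under)
August 2028–November 2028: $34,036 + $16,590 + $12,441 + $663 = $63,730 (under)
No window exceeds $109,000.

No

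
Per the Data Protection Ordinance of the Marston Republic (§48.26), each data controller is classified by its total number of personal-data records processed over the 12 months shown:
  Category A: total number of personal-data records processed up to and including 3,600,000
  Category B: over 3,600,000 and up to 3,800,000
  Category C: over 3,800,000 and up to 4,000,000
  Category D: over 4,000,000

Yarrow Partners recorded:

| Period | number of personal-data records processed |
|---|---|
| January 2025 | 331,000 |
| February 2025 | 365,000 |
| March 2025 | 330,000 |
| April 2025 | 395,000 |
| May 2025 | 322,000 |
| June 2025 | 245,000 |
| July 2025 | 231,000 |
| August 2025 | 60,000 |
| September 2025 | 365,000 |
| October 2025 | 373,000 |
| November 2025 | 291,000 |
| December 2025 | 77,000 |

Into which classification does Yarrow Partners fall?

Total number of personal-data records processed: 331,000 + 365,000 + 330,000 + 395,000 + 322,000 + 245,000 + 231,000 + 60,000 + 365,000 + 373,000 + 291,000 + 77,000 = 3,385,000.
3,385,000 ≤ 3,600,000, so Category A applies.

Category A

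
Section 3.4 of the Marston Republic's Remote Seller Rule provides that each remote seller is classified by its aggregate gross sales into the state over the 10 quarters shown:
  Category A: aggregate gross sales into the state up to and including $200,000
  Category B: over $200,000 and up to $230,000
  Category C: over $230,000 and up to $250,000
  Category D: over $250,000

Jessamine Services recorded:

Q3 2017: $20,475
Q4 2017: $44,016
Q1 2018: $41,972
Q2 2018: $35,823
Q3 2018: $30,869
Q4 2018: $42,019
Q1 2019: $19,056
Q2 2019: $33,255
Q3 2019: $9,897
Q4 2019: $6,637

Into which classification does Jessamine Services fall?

Aggregate gross sales into the state: $20,475 + $44,016 + $41,972 + $35,823 + $30,869 + $42,019 + $19,056 + $33,255 + $9,897 + $6,637 = $284,019.
$284,019 > $250,000, so Category D applies.

Category D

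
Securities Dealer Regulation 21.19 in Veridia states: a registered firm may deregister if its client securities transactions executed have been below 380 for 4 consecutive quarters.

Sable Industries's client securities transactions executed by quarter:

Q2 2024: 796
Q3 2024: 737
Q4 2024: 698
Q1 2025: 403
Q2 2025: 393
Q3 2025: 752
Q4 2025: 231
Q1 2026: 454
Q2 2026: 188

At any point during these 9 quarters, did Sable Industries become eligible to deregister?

Quarters below 380: Q4 2025, Q2 2026.
Longest run of consecutive quarters below the threshold: 1.
1 < 4, so Sable Industries never became eligible.

No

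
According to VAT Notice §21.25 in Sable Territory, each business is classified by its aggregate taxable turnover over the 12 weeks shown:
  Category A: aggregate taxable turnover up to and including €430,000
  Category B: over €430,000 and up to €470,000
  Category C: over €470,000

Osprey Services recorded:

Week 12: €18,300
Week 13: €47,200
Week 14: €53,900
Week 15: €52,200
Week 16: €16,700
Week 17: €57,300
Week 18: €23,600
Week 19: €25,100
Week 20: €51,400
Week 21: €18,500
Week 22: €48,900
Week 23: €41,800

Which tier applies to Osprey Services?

Category B

Aggregate taxable turnover: €18,300 + €47,200 + €53,900 + €52,200 + €16,700 + €57,300 + €23,600 + €25,100 + €51,400 + €18,500 + €48,900 + €41,800 = €454,900.
€430,000 < €454,900 ≤ €470,000, so Category B applies.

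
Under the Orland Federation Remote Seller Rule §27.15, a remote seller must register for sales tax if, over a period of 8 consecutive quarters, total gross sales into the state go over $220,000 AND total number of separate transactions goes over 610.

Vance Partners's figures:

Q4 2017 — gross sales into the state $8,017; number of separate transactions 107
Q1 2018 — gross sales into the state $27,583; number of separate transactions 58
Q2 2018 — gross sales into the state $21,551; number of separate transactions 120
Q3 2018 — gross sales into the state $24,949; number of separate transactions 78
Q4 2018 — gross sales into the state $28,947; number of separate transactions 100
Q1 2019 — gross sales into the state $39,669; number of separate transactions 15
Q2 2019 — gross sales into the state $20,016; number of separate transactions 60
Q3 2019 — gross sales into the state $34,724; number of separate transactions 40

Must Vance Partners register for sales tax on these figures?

No

Total gross sales into the state: $8,017 + $27,583 + $21,551 + $24,949 + $28,947 + $39,669 + $20,016 + $34,724 = $205,456 (≤ $220,000).
Total number of separate transactions: 107 + 58 + 120 + 78 + 100 + 15 + 60 + 40 = 578 (≤ 610).
The test is 'and': the rule requires both, and at least one is not exceeded.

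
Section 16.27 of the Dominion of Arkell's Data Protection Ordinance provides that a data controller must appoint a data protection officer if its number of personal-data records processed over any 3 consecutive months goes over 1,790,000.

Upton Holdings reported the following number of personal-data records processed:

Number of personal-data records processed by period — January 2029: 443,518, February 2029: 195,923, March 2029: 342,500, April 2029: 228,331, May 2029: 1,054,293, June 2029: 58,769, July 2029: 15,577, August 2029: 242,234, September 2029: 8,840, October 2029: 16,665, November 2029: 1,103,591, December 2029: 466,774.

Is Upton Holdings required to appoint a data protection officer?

No

January 2029–March 2029: 443,518 + 195,923 + 342,500 = 981,941 (under)
February 2029–April 2029: 195,923 + 342,500 + 228,331 = 766,754 (under)
March 2029–May 2029: 342,500 + 228,331 + 1,054,293 = 1,625,124 (under)
April 2029–June 2029: 228,331 + 1,054,293 + 58,769 = 1,341,393 (under)
May 2029–July 2029: 1,054,293 + 58,769 + 15,577 = 1,128,639 (under)
June 2029–August 2029: 58,769 + 15,577 + 242,234 = 316,580 (under)
July 2029–September 2029: 15,577 + 242,234 + 8,840 = 266,651 (under)
August 2029–October 2029: 242,234 + 8,840 + 16,665 = 267,739 (under)
September 2029–November 2029: 8,840 + 16,665 + 1,103,591 = 1,129,096 (under)
October 2029–December 2029: 16,665 + 1,103,591 + 466,774 = 1,587,030 (under)
No window exceeds 1,790,000.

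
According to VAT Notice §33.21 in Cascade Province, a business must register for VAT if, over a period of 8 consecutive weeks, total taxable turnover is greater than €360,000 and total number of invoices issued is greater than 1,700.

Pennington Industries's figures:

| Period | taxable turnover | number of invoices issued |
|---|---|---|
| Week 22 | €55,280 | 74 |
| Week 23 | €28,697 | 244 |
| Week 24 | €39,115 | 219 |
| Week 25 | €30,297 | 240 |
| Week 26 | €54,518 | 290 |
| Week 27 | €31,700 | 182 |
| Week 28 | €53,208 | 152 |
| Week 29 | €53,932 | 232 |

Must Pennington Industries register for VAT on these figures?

No

Total taxable turnover: €55,280 + €28,697 + €39,115 + €30,297 + €54,518 + €31,700 + €53,208 + €53,932 = €346,747 (≤ €360,000).
Total number of invoices issued: 74 + 244 + 219 + 240 + 290 + 182 + 152 + 232 = 1,633 (≤ 1,700).
The test is 'and': the rule requires both, and at least one is not exceeded.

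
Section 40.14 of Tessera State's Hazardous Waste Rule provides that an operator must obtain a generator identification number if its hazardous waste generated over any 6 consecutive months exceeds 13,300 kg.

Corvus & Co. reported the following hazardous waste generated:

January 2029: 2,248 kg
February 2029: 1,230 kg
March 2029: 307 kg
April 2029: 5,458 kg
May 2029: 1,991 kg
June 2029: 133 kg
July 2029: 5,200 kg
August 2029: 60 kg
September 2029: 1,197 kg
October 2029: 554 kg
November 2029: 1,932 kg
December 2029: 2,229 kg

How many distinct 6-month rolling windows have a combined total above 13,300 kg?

January 2029–June 2029: 2,248 kg + 1,230 kg + 307 kg + 5,458 kg + 1,991 kg + 133 kg = 11,367 kg (under)
February 2029–July 2029: 1,230 kg + 307 kg + 5,458 kg + 1,991 kg + 133 kg + 5,200 kg = 14,319 kg (over)
March 2029–August 2029: 307 kg + 5,458 kg + 1,991 kg + 133 kg + 5,200 kg + 60 kg = 13,149 kg (under)
April 2029–September 2029: 5,458 kg + 1,991 kg + 133 kg + 5,200 kg + 60 kg + 1,197 kg = 14,039 kg (over)
May 2029–October 2029: 1,991 kg + 133 kg + 5,200 kg + 60 kg + 1,197 kg + 554 kg = 9,135 kg (under)
June 2029–November 2029: 133 kg + 5,200 kg + 60 kg + 1,197 kg + 554 kg + 1,932 kg = 9,076 kg (under)
July 2029–December 2029: 5,200 kg + 60 kg + 1,197 kg + 554 kg + 1,932 kg + 2,229 kg = 11,172 kg (under)
2 windows exceed the threshold.

2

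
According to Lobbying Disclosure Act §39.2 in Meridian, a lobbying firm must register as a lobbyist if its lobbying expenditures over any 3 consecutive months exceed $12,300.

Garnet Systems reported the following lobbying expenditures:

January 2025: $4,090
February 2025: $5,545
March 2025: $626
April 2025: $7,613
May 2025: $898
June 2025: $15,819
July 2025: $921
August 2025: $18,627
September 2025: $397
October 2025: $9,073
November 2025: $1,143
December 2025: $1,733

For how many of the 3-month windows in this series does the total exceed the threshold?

6

January 2025–March 2025: $4,090 + $5,545 + $626 = $10,261 (under)
February 2025–April 2025: $5,545 + $626 + $7,613 = $13,784 (over)
March 2025–May 2025: $626 + $7,613 + $898 = $9,137 (under)
April 2025–June 2025: $7,613 + $898 + $15,819 = $24,330 (over)
May 2025–July 2025: $898 + $15,819 + $921 = $17,638 (over)
June 2025–August 2025: $15,819 + $921 + $18,627 = $35,367 (over)
July 2025–September 2025: $921 + $18,627 + $397 = $19,945 (over)
August 2025–October 2025: $18,627 + $397 + $9,073 = $28,097 (over)
September 2025–November 2025: $397 + $9,073 + $1,143 = $10,613 (under)
October 2025–December 2025: $9,073 + $1,143 + $1,733 = $11,949 (under)
6 windows exceed the threshold.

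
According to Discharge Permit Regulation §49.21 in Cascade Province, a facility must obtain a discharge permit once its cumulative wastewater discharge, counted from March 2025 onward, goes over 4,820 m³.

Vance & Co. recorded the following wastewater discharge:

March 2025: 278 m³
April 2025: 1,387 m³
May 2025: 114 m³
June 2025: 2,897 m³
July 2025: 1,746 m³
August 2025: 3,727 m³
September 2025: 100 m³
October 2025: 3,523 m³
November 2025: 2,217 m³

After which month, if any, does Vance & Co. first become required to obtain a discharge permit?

Through March 2025: 278 m³
Through April 2025: 1,665 m³
Through May 2025: 1,779 m³
Through June 2025: 4,676 m³
Through July 2025: 6,422 m³ ← exceeds threshold

July 2025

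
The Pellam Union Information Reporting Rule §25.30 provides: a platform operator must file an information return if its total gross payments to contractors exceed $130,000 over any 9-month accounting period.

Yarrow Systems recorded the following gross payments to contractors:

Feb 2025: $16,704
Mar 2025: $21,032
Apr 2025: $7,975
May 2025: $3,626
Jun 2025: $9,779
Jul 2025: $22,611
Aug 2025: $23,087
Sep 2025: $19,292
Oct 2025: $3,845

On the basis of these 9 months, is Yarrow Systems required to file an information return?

No

Total gross payments to contractors: $16,704 + $21,032 + $7,975 + $3,626 + $9,779 + $22,611 + $23,087 + $19,292 + $3,845 = $127,951.
$127,951 ≤ $130,000, so the threshold is not exceeded.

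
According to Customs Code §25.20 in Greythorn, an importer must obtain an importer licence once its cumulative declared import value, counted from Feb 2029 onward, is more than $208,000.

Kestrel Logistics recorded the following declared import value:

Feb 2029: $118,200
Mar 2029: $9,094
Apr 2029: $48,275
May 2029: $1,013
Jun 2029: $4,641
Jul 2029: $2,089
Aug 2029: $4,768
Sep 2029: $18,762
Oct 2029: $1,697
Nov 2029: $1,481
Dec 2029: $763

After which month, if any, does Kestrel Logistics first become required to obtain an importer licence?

Oct 2029

Through Feb 2029: $118,200
Through Mar 2029: $127,294
Through Apr 2029: $175,569
Through May 2029: $176,582
Through Jun 2029: $181,223
Through Jul 2029: $183,312
Through Aug 2029: $188,080
Through Sep 2029: $206,842
Through Oct 2029: $208,539 ← exceeds threshold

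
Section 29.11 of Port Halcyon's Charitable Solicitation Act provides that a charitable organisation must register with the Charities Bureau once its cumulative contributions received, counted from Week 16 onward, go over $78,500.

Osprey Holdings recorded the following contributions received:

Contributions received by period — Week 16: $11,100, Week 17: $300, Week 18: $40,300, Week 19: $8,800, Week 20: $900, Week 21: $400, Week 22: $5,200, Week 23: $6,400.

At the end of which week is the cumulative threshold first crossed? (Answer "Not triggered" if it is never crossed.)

Not triggered

Through Week 16: $11,100
Through Week 17: $11,400
Through Week 18: $51,700
Through Week 19: $60,500
Through Week 20: $61,400
Through Week 21: $61,800
Through Week 22: $67,000
Through Week 23: $73,400
Final cumulative total $73,400 ≤ $78,500; the threshold is never exceeded.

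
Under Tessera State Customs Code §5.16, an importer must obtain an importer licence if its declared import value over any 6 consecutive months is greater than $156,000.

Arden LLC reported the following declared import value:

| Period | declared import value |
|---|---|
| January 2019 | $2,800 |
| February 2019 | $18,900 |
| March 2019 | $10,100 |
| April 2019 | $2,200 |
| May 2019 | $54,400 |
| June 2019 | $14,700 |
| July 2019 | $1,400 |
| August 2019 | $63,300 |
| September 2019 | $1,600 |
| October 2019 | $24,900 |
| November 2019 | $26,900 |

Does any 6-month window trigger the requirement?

January 2019–June 2019: $2,800 + $18,900 + $10,100 + $2,200 + $54,400 + $14,700 = $103,100 (under)
February 2019–July 2019: $18,900 + $10,100 + $2,200 + $54,400 + $14,700 + $1,400 = $101,700 (under)
March 2019–August 2019: $10,100 + $2,200 + $54,400 + $14,700 + $1,400 + $63,300 = $146,100 (under)
April 2019–September 2019: $2,200 + $54,400 + $14,700 + $1,400 + $63,300 + $1,600 = $137,600 (under)
May 2019–October 2019: $54,400 + $14,700 + $1,400 + $63,300 + $1,600 + $24,900 = $160,300 (over)
June 2019–November 2019: $14,700 + $1,400 + $63,300 + $1,600 + $24,900 + $26,900 = $132,800 (under)
At least one window exceeds $156,000.

Yes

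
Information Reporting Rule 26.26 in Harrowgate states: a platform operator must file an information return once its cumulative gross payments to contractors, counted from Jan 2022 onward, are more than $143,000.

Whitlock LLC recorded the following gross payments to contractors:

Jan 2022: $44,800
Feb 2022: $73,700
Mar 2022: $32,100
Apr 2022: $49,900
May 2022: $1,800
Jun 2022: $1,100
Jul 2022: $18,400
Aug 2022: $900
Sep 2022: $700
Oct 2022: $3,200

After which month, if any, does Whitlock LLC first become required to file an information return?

Through Jan 2022: $44,800
Through Feb 2022: $118,500
Through Mar 2022: $150,600 ← exceeds threshold

Mar 2022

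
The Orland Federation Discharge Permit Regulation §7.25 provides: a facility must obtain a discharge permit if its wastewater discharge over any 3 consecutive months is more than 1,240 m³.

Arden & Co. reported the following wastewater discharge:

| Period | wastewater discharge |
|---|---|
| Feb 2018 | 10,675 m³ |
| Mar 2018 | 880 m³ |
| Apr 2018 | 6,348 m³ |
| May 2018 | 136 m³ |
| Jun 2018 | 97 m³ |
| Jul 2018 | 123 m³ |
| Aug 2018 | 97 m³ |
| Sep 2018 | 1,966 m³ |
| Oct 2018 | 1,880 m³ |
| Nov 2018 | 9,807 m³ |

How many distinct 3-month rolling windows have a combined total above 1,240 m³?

6

Feb 2018–Apr 2018: 10,675 m³ + 880 m³ + 6,348 m³ = 17,903 m³ (over)
Mar 2018–May 2018: 880 m³ + 6,348 m³ + 136 m³ = 7,364 m³ (over)
Apr 2018–Jun 2018: 6,348 m³ + 136 m³ + 97 m³ = 6,581 m³ (over)
May 2018–Jul 2018: 136 m³ + 97 m³ + 123 m³ = 356 m³ (under)
Jun 2018–Aug 2018: 97 m³ + 123 m³ + 97 m³ = 317 m³ (under)
Jul 2018–Sep 2018: 123 m³ + 97 m³ + 1,966 m³ = 2,186 m³ (over)
Aug 2018–Oct 2018: 97 m³ + 1,966 m³ + 1,880 m³ = 3,943 m³ (over)
Sep 2018–Nov 2018: 1,966 m³ + 1,880 m³ + 9,807 m³ = 13,653 m³ (over)
6 windows exceed the threshold.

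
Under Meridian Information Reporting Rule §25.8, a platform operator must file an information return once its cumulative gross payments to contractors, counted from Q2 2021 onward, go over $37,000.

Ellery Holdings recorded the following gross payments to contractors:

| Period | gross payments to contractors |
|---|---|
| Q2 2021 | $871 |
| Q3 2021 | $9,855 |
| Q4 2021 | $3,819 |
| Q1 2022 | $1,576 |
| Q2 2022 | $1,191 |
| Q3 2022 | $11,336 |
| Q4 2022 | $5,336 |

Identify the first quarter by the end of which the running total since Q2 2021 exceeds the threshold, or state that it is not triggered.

Not triggered

Through Q2 2021: $871
Through Q3 2021: $10,726
Through Q4 2021: $14,545
Through Q1 2022: $16,121
Through Q2 2022: $17,312
Through Q3 2022: $28,648
Through Q4 2022: $33,984
Final cumulative total $33,984 ≤ $37,000; the threshold is never exceeded.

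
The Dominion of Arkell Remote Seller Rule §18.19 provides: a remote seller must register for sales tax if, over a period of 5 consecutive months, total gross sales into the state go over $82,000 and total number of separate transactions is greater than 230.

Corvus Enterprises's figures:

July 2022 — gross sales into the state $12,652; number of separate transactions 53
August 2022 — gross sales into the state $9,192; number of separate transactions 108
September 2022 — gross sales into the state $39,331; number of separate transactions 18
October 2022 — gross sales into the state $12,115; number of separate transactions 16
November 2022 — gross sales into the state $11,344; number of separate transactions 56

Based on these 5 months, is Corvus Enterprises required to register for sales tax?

Total gross sales into the state: $12,652 + $9,192 + $39,331 + $12,115 + $11,344 = $84,634 (> $82,000).
Total number of separate transactions: 53 + 108 + 18 + 16 + 56 = 251 (> 230).
The test is 'and': both thresholds are exceeded.

Yes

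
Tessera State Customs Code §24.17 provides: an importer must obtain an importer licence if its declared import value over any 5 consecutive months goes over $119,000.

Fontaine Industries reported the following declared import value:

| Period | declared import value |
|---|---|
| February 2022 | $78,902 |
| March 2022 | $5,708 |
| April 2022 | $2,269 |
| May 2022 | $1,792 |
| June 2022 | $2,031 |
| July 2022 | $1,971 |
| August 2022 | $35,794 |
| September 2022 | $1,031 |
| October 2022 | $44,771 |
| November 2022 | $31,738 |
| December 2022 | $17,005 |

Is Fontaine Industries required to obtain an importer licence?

February 2022–June 2022: $78,902 + $5,708 + $2,269 + $1,792 + $2,031 = $90,702 (under)
March 2022–July 2022: $5,708 + $2,269 + $1,792 + $2,031 + $1,971 = $13,771 (under)
April 2022–August 2022: $2,269 + $1,792 + $2,031 + $1,971 + $35,794 = $43,857 (under)
May 2022–September 2022: $1,792 + $2,031 + $1,971 + $35,794 + $1,031 = $42,619 (under)
June 2022–October 2022: $2,031 + $1,971 + $35,794 + $1,031 + $44,771 = $85,598 (under)
July 2022–November 2022: $1,971 + $35,794 + $1,031 + $44,771 + $31,738 = $115,305 (under)
August 2022–December 2022: $35,794 + $1,031 + $44,771 + $31,738 + $17,005 = $130,339 (over)
At least one window exceeds $119,000.

Yes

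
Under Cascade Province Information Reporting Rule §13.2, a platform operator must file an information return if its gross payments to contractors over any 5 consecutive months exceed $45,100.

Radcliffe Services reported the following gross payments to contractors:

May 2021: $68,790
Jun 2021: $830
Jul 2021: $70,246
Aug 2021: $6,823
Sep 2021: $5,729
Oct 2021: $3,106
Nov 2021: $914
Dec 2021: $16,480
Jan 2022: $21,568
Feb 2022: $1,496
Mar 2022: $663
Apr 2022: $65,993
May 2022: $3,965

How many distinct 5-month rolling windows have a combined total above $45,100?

May 2021–Sep 2021: $68,790 + $830 + $70,246 + $6,823 + $5,729 = $152,418 (over)
Jun 2021–Oct 2021: $830 + $70,246 + $6,823 + $5,729 + $3,106 = $86,734 (over)
Jul 2021–Nov 2021: $70,246 + $6,823 + $5,729 + $3,106 + $914 = $86,818 (over)
Aug 2021–Dec 2021: $6,823 + $5,729 + $3,106 + $914 + $16,480 = $33,052 (under)
Sep 2021–Jan 2022: $5,729 + $3,106 + $914 + $16,480 + $21,568 = $47,797 (over)
Oct 2021–Feb 2022: $3,106 + $914 + $16,480 + $21,568 + $1,496 = $43,564 (under)
Nov 2021–Mar 2022: $914 + $16,480 + $21,568 + $1,496 + $663 = $41,121 (under)
Dec 2021–Apr 2022: $16,480 + $21,568 + $1,496 + $663 + $65,993 = $106,200 (over)
Jan 2022–May 2022: $21,568 + $1,496 + $663 + $65,993 + $3,965 = $93,685 (over)
6 windows exceed the threshold.

6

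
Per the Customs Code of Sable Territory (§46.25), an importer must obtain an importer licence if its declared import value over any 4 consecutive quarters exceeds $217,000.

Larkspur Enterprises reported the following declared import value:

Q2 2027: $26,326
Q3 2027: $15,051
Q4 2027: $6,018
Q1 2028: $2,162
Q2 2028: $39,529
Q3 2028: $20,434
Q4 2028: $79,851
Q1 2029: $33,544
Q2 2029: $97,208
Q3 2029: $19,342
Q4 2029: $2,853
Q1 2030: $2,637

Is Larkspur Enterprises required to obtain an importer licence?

Yes

Q2 2027–Q1 2028: $26,326 + $15,051 + $6,018 + $2,162 = $49,557 (under)
Q3 2027–Q2 2028: $15,051 + $6,018 + $2,162 + $39,529 = $62,760 (under)
Q4 2027–Q3 2028: $6,018 + $2,162 + $39,529 + $20,434 = $68,143 (under)
Q1 2028–Q4 2028: $2,162 + $39,529 + $20,434 + $79,851 = $141,976 (under)
Q2 2028–Q1 2029: $39,529 + $20,434 + $79,851 + $33,544 = $173,358 (under)
Q3 2028–Q2 2029: $20,434 + $79,851 + $33,544 + $97,208 = $231,037 (over)
Q4 2028–Q3 2029: $79,851 + $33,544 + $97,208 + $19,342 = $229,945 (over)
Q1 2029–Q4 2029: $33,544 + $97,208 + $19,342 + $2,853 = $152,947 (under)
Q2 2029–Q1 2030: $97,208 + $19,342 + $2,853 + $2,637 = $122,040 (under)
At least one window exceeds $217,000.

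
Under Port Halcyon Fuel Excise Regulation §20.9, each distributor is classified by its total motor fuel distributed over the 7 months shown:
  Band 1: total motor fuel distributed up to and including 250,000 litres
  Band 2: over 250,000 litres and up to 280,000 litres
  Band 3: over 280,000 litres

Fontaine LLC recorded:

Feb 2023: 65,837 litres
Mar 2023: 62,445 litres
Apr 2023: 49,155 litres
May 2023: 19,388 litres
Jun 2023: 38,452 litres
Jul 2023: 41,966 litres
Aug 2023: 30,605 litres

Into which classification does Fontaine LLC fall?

Total motor fuel distributed: 65,837 litres + 62,445 litres + 49,155 litres + 19,388 litres + 38,452 litres + 41,966 litres + 30,605 litres = 307,848 litres.
307,848 litres > 280,000 litres, so Band 3 applies.

Band 3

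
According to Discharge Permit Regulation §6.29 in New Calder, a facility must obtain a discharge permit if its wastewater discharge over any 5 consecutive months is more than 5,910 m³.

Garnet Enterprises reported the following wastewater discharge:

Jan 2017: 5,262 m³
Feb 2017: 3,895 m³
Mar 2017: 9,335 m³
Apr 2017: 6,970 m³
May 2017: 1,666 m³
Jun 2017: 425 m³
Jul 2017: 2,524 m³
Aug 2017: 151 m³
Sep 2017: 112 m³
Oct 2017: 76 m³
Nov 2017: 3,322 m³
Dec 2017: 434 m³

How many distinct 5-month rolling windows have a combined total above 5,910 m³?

5

Jan 2017–May 2017: 5,262 m³ + 3,895 m³ + 9,335 m³ + 6,970 m³ + 1,666 m³ = 27,128 m³ (over)
Feb 2017–Jun 2017: 3,895 m³ + 9,335 m³ + 6,970 m³ + 1,666 m³ + 425 m³ = 22,291 m³ (over)
Mar 2017–Jul 2017: 9,335 m³ + 6,970 m³ + 1,666 m³ + 425 m³ + 2,524 m³ = 20,920 m³ (over)
Apr 2017–Aug 2017: 6,970 m³ + 1,666 m³ + 425 m³ + 2,524 m³ + 151 m³ = 11,736 m³ (over)
May 2017–Sep 2017: 1,666 m³ + 425 m³ + 2,524 m³ + 151 m³ + 112 m³ = 4,878 m³ (under)
Jun 2017–Oct 2017: 425 m³ + 2,524 m³ + 151 m³ + 112 m³ + 76 m³ = 3,288 m³ (under)
Jul 2017–Nov 2017: 2,524 m³ + 151 m³ + 112 m³ + 76 m³ + 3,322 m³ = 6,185 m³ (over)
Aug 2017–Dec 2017: 151 m³ + 112 m³ + 76 m³ + 3,322 m³ + 434 m³ = 4,095 m³ (under)
5 windows exceed the threshold.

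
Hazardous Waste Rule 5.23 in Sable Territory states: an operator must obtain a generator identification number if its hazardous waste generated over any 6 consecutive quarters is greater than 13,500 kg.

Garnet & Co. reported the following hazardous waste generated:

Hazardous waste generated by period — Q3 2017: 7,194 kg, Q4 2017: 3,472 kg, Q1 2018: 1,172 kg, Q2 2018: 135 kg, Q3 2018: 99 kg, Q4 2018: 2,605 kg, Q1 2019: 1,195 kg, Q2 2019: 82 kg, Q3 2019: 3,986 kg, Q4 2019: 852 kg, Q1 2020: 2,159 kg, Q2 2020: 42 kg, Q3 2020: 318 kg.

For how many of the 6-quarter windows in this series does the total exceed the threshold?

Q3 2017–Q4 2018: 7,194 kg + 3,472 kg + 1,172 kg + 135 kg + 99 kg + 2,605 kg = 14,677 kg (over)
Q4 2017–Q1 2019: 3,472 kg + 1,172 kg + 135 kg + 99 kg + 2,605 kg + 1,195 kg = 8,678 kg (under)
Q1 2018–Q2 2019: 1,172 kg + 135 kg + 99 kg + 2,605 kg + 1,195 kg + 82 kg = 5,288 kg (under)
Q2 2018–Q3 2019: 135 kg + 99 kg + 2,605 kg + 1,195 kg + 82 kg + 3,986 kg = 8,102 kg (under)
Q3 2018–Q4 2019: 99 kg + 2,605 kg + 1,195 kg + 82 kg + 3,986 kg + 852 kg = 8,819 kg (under)
Q4 2018–Q1 2020: 2,605 kg + 1,195 kg + 82 kg + 3,986 kg + 852 kg + 2,159 kg = 10,879 kg (under)
Q1 2019–Q2 2020: 1,195 kg + 82 kg + 3,986 kg + 852 kg + 2,159 kg + 42 kg = 8,316 kg (under)
Q2 2019–Q3 2020: 82 kg + 3,986 kg + 852 kg + 2,159 kg + 42 kg + 318 kg = 7,439 kg (under)
1 window exceeds the threshold.

1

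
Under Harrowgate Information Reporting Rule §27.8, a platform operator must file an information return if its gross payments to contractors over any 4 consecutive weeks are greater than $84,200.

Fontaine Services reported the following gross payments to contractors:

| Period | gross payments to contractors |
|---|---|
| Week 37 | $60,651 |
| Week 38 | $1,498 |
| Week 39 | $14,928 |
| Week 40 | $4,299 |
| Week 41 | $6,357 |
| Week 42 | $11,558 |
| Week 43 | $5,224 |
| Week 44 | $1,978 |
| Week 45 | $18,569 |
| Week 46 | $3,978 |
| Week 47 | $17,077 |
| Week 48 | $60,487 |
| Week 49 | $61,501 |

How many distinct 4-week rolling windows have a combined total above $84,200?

Week 37–Week 40: $60,651 + $1,498 + $14,928 + $4,299 = $81,376 (under)
Week 38–Week 41: $1,498 + $14,928 + $4,299 + $6,357 = $27,082 (under)
Week 39–Week 42: $14,928 + $4,299 + $6,357 + $11,558 = $37,142 (under)
Week 40–Week 43: $4,299 + $6,357 + $11,558 + $5,224 = $27,438 (under)
Week 41–Week 44: $6,357 + $11,558 + $5,224 + $1,978 = $25,117 (under)
Week 42–Week 45: $11,558 + $5,224 + $1,978 + $18,569 = $37,329 (under)
Week 43–Week 46: $5,224 + $1,978 + $18,569 + $3,978 = $29,749 (under)
Week 44–Week 47: $1,978 + $18,569 + $3,978 + $17,077 = $41,602 (under)
Week 45–Week 48: $18,569 + $3,978 + $17,077 + $60,487 = $100,111 (over)
Week 46–Week 49: $3,978 + $17,077 + $60,487 + $61,501 = $143,043 (over)
2 windows exceed the threshold.

2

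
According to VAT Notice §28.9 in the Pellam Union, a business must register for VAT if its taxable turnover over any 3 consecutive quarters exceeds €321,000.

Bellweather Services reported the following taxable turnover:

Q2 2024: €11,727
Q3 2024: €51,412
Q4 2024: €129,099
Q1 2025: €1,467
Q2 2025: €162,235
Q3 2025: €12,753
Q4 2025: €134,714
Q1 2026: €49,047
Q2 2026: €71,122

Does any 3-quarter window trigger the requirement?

No

Q2 2024–Q4 2024: €11,727 + €51,412 + €129,099 = €192,238 (under)
Q3 2024–Q1 2025: €51,412 + €129,099 + €1,467 = €181,978 (under)
Q4 2024–Q2 2025: €129,099 + €1,467 + €162,235 = €292,801 (under)
Q1 2025–Q3 2025: €1,467 + €162,235 + €12,753 = €176,455 (under)
Q2 2025–Q4 2025: €162,235 + €12,753 + €134,714 = €309,702 (under)
Q3 2025–Q1 2026: €12,753 + €134,714 + €49,047 = €196,514 (under)
Q4 2025–Q2 2026: €134,714 + €49,047 + €71,122 = €254,883 (under)
No window exceeds €321,000.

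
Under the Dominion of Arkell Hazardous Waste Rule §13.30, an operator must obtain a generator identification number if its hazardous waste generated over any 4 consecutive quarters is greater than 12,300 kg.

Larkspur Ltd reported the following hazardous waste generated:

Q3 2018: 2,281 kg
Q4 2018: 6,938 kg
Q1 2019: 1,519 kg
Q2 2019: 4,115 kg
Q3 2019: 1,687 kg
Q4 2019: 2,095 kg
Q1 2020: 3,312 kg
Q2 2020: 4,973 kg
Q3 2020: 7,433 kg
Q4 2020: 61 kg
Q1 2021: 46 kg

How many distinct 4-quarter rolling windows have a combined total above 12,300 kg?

5

Q3 2018–Q2 2019: 2,281 kg + 6,938 kg + 1,519 kg + 4,115 kg = 14,853 kg (over)
Q4 2018–Q3 2019: 6,938 kg + 1,519 kg + 4,115 kg + 1,687 kg = 14,259 kg (over)
Q1 2019–Q4 2019: 1,519 kg + 4,115 kg + 1,687 kg + 2,095 kg = 9,416 kg (under)
Q2 2019–Q1 2020: 4,115 kg + 1,687 kg + 2,095 kg + 3,312 kg = 11,209 kg (under)
Q3 2019–Q2 2020: 1,687 kg + 2,095 kg + 3,312 kg + 4,973 kg = 12,067 kg (under)
Q4 2019–Q3 2020: 2,095 kg + 3,312 kg + 4,973 kg + 7,433 kg = 17,813 kg (over)
Q1 2020–Q4 2020: 3,312 kg + 4,973 kg + 7,433 kg + 61 kg = 15,779 kg (over)
Q2 2020–Q1 2021: 4,973 kg + 7,433 kg + 61 kg + 46 kg = 12,513 kg (over)
5 windows exceed the threshold.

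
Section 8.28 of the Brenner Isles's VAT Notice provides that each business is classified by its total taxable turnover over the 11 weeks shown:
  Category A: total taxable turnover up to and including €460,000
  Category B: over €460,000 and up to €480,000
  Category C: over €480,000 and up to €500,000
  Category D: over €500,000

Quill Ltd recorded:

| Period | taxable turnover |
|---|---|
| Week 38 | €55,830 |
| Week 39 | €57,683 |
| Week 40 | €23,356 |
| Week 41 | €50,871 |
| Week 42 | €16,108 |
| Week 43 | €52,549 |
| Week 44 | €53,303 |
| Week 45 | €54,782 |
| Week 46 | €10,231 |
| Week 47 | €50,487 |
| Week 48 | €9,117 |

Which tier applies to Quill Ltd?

Category A

Total taxable turnover: €55,830 + €57,683 + €23,356 + €50,871 + €16,108 + €52,549 + €53,303 + €54,782 + €10,231 + €50,487 + €9,117 = €434,317.
€434,317 ≤ €460,000, so Category A applies.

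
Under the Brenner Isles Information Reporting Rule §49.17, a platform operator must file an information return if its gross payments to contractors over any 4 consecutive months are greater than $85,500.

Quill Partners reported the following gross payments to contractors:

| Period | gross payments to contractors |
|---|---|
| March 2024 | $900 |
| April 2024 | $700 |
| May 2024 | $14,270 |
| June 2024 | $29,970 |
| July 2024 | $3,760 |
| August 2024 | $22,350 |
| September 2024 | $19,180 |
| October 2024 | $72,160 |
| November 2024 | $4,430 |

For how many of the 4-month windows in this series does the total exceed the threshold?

2

March 2024–June 2024: $900 + $700 + $14,270 + $29,970 = $45,840 (under)
April 2024–July 2024: $700 + $14,270 + $29,970 + $3,760 = $48,700 (under)
May 2024–August 2024: $14,270 + $29,970 + $3,760 + $22,350 = $70,350 (under)
June 2024–September 2024: $29,970 + $3,760 + $22,350 + $19,180 = $75,260 (under)
July 2024–October 2024: $3,760 + $22,350 + $19,180 + $72,160 = $117,450 (over)
August 2024–November 2024: $22,350 + $19,180 + $72,160 + $4,430 = $118,120 (over)
2 windows exceed the threshold.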